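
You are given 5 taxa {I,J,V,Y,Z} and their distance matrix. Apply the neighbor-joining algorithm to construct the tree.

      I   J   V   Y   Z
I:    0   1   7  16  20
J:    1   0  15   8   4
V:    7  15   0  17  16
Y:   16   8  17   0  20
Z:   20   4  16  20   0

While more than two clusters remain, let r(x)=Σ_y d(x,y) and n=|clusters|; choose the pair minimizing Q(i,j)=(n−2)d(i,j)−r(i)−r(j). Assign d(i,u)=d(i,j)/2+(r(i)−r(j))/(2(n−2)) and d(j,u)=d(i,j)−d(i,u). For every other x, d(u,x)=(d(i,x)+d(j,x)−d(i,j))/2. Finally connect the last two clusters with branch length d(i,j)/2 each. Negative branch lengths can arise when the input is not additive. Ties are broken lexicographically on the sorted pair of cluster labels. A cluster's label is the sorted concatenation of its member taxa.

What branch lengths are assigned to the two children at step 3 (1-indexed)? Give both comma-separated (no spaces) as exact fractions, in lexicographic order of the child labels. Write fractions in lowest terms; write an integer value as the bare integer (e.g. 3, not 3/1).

13/4,-7/2

iteration 1: select I,V (d=7, Q=-78); attach at lengths (5/3, 16/3); label the merged cluster IV
  updated: d(IV,J)=9/2, d(IV,Y)=13, d(IV,Z)=29/2
iteration 2: select IV,Y (d=13, Q=-47); attach at lengths (17/4, 35/4); label the merged cluster IVY
  updated: d(IVY,J)=-1/4, d(IVY,Z)=43/4
iteration 3: select IVY,J (d=-1/4, Q=-29/2); attach at lengths (13/4, -7/2); label the merged cluster IJVY
  updated: d(IJVY,Z)=15/2
iteration 4: select IJVY,Z (d=15/2); attach at lengths (15/4, 15/4); label the merged cluster IJVYZ
final tree: ((((I:5/3,V:16/3):17/4,Y:35/4):13/4,J:-7/2):15/4,Z:15/4)
total length: 109/4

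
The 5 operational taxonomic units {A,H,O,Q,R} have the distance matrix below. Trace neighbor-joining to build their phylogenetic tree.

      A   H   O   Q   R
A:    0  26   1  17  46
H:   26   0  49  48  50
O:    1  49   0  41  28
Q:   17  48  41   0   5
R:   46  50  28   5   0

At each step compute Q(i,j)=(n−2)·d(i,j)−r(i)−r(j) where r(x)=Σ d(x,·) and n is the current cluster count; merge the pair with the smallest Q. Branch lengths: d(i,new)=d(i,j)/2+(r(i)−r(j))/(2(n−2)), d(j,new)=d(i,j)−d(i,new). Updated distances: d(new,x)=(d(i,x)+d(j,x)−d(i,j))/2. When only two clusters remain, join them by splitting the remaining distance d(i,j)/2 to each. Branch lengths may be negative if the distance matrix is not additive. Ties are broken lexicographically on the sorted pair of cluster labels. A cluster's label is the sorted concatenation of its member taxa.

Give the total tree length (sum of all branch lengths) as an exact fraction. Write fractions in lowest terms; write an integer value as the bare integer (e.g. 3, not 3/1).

251/4

1. join Q+R (d=5, Q=-225) ⇒ QR; edges |Q|=-1/2, |R|=11/2
  updated: d(A,QR)=29, d(H,QR)=93/2, d(O,QR)=32
2. join A+O (d=1, Q=-136) ⇒ AO; edges |A|=-6, |O|=7
  updated: d(AO,H)=37, d(AO,QR)=30
3. join AO+H (d=37, Q=-227/2) ⇒ AHO; edges |AO|=41/4, |H|=107/4
  updated: d(AHO,QR)=79/4
4. join AHO+QR (d=79/4) ⇒ AHOQR; edges |AHO|=79/8, |QR|=79/8
final tree: (((A:-6,O:7):41/4,H:107/4):79/8,(Q:-1/2,R:11/2):79/8)
total length: 251/4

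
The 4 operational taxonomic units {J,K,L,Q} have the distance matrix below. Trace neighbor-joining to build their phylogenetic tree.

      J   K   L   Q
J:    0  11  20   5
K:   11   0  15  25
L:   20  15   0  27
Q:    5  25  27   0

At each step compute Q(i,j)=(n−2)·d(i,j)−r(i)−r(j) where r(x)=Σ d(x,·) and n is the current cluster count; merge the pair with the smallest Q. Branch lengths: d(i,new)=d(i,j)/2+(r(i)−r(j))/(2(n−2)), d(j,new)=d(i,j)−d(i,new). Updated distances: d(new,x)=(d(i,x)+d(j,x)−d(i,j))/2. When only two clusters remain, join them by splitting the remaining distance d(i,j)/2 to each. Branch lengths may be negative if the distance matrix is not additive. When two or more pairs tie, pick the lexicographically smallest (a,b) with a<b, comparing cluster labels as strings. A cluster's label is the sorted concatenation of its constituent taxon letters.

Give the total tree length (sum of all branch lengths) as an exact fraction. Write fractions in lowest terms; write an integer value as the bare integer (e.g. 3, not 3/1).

123/4

step 1: merge (J,Q) at d=5, Q=-83; branch lengths J→-11/4, Q→31/4; new cluster JQ
  updated: d(JQ,K)=31/2, d(JQ,L)=21
step 2: merge (JQ,K) at d=31/2, Q=-103/2; branch lengths JQ→43/4, K→19/4; new cluster JKQ
  updated: d(JKQ,L)=41/4
step 3: merge (JKQ,L) at d=41/4; branch lengths JKQ→41/8, L→41/8; new cluster JKLQ
final tree: (((J:-11/4,Q:31/4):43/4,K:19/4):41/8,L:41/8)
total length: 123/4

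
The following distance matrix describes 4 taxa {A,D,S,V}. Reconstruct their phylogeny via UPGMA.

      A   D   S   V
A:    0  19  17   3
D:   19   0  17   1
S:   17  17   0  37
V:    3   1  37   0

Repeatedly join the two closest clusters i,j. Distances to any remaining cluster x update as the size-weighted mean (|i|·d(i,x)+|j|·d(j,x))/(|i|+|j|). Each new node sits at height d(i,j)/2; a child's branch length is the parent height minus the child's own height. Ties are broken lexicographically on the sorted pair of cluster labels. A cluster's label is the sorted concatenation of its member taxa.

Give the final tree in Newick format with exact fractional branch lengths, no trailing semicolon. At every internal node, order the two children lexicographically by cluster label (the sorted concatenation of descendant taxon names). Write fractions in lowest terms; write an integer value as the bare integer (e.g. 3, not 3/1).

((A:11/2,(D:1/2,V:1/2):5):19/3,S:71/6)

1. join D+V (d=1) ⇒ DV; edges |D|=1/2, |V|=1/2
  updated: d(A,DV)=11, d(DV,S)=27
2. join A+DV (d=11) ⇒ ADV; edges |A|=11/2, |DV|=5
  updated: d(ADV,S)=71/3
3. join ADV+S (d=71/3) ⇒ ADSV; edges |ADV|=19/3, |S|=71/6
final tree: ((A:11/2,(D:1/2,V:1/2):5):19/3,S:71/6)
total length: 89/3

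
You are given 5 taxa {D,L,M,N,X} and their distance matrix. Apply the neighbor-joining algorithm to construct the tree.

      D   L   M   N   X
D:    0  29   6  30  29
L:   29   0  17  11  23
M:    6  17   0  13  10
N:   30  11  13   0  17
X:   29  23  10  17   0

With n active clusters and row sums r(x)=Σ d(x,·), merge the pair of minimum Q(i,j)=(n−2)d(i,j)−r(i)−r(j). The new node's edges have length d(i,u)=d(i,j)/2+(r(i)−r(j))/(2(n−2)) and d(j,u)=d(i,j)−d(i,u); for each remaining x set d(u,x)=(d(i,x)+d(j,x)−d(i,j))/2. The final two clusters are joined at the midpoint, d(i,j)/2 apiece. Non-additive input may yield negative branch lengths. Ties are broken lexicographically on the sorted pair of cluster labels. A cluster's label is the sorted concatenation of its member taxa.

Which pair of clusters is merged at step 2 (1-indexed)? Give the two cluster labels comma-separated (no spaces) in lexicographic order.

iteration 1: select D,M (d=6, Q=-122); attach at lengths (11, -5); label the merged cluster DM
  updated: d(DM,L)=20, d(DM,N)=37/2, d(DM,X)=33/2
iteration 2: select DM,X (d=33/2, Q=-157/2); attach at lengths (63/8, 69/8); label the merged cluster DMX
  updated: d(DMX,L)=53/4, d(DMX,N)=19/2
iteration 3: select DMX,L (d=53/4, Q=-135/4); attach at lengths (47/8, 59/8); label the merged cluster DLMX
  updated: d(DLMX,N)=29/8
iteration 4: select DLMX,N (d=29/8); attach at lengths (29/16, 29/16); label the merged cluster DLMNX
final tree: ((((D:11,M:-5):63/8,X:69/8):47/8,L:59/8):29/16,N:29/16)
total length: 315/8

DM,X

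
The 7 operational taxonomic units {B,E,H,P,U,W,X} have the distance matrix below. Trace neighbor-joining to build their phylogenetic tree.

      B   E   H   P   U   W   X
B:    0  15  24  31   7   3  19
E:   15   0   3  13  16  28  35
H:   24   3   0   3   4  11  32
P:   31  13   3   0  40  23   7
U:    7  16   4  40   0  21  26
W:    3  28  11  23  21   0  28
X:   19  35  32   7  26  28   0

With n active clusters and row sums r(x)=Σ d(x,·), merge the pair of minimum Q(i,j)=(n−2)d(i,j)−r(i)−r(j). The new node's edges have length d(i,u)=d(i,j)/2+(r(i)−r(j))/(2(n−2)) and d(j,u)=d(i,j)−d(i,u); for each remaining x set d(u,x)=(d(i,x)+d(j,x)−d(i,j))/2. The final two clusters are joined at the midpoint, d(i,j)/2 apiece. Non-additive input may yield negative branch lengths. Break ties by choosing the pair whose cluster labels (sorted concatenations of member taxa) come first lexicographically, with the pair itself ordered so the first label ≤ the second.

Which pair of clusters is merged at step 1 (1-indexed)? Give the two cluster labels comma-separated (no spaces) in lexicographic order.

1. join P+X (d=7, Q=-229) ⇒ PX; edges |P|=1/2, |X|=13/2
  updated: d(B,PX)=43/2, d(E,PX)=41/2, d(H,PX)=14, d(PX,U)=59/2, d(PX,W)=22
2. join B+W (d=3, Q=-287/2) ⇒ BW; edges |B|=-5/16, |W|=53/16
  updated: d(BW,E)=20, d(BW,H)=16, d(BW,PX)=81/4, d(BW,U)=25/2
3. join BW+U (d=25/2, Q=-373/4) ⇒ BUW; edges |BW|=59/8, |U|=41/8
  updated: d(BUW,E)=47/4, d(BUW,H)=15/4, d(BUW,PX)=149/8
4. join BUW+PX (d=149/8, Q=-50) ⇒ BPUWX; edges |BUW|=73/16, |PX|=225/16
  updated: d(BPUWX,E)=109/16, d(BPUWX,H)=-7/16
5. join BPUWX+E (d=109/16, Q=-75/8) ⇒ BEPUWX; edges |BPUWX|=27/16, |E|=41/8
  updated: d(BEPUWX,H)=-17/8
6. join BEPUWX+H (d=-17/8) ⇒ BEHPUWX; edges |BEPUWX|=-17/16, |H|=-17/16
final tree: (((((B:-5/16,W:53/16):59/8,U:41/8):73/16,(P:1/2,X:13/2):225/16):27/16,E:41/8):-17/16,H:-17/16)
total length: 733/16

P,X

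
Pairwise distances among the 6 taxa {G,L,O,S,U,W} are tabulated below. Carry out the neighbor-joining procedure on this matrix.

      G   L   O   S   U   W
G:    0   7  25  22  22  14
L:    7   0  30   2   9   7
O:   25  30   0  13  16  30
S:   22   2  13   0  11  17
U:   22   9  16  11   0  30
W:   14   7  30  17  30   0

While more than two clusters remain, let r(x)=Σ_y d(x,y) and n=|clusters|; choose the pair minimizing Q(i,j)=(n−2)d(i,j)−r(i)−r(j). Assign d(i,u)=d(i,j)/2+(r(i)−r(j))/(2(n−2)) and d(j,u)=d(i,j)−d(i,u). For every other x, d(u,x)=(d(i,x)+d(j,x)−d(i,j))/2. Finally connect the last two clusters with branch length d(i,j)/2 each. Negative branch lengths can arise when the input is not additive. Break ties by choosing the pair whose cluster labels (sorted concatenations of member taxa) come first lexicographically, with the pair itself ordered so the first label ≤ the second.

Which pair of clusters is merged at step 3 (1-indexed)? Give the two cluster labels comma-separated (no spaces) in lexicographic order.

G,W

step 1: merge (O,U) at d=16, Q=-138; branch lengths O→45/4, U→19/4; new cluster OU
  updated: d(G,OU)=31/2, d(L,OU)=23/2, d(OU,S)=4, d(OU,W)=22
step 2: merge (OU,S) at d=4, Q=-86; branch lengths OU→10/3, S→2/3; new cluster OSU
  updated: d(G,OSU)=67/4, d(L,OSU)=19/4, d(OSU,W)=35/2
step 3: merge (G,W) at d=14, Q=-193/4; branch lengths G→109/16, W→115/16; new cluster GW
  updated: d(GW,L)=0, d(GW,OSU)=81/8
step 4: merge (GW,L) at d=0, Q=-119/8; branch lengths GW→43/16, L→-43/16; new cluster GLW
  updated: d(GLW,OSU)=119/16
step 5: merge (GLW,OSU) at d=119/16; branch lengths GLW→119/32, OSU→119/32; new cluster GLOSUW
final tree: (((G:109/16,W:115/16):43/16,L:-43/16):119/32,((O:45/4,U:19/4):10/3,S:2/3):119/32)
total length: 663/16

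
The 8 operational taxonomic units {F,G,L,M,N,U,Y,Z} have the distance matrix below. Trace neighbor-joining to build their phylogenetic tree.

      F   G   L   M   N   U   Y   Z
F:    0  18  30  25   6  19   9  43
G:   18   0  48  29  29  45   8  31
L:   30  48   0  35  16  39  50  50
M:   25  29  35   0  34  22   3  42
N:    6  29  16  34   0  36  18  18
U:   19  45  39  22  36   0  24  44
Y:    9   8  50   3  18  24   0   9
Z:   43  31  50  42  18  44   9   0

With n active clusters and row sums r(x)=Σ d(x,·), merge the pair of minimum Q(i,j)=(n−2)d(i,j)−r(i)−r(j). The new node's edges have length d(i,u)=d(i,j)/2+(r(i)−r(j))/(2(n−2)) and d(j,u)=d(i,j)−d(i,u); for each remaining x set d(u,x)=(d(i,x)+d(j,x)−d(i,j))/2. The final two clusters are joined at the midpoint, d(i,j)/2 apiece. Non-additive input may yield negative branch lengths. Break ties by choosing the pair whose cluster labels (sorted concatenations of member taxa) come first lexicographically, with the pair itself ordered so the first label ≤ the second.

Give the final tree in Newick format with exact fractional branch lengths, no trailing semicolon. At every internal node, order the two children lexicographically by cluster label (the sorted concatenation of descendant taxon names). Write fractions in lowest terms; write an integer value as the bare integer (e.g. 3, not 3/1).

(((F:31/16,(L:69/4,N:-5/4):129/16):15/4,(G:23/2,(Y:-71/10,Z:161/10):7/2):53/8):21/8,(M:221/24,U:307/24):21/8)

1. join L+N (d=16, Q=-329) ⇒ LN; edges |L|=69/4, |N|=-5/4
  updated: d(F,LN)=10, d(G,LN)=61/2, d(LN,M)=53/2, d(LN,U)=59/2, d(LN,Y)=26, d(LN,Z)=26
2. join Y+Z (d=9, Q=-229) ⇒ YZ; edges |Y|=-71/10, |Z|=161/10
  updated: d(F,YZ)=43/2, d(G,YZ)=15, d(LN,YZ)=43/2, d(M,YZ)=18, d(U,YZ)=59/2
3. join G+YZ (d=15, Q=-183) ⇒ GYZ; edges |G|=23/2, |YZ|=7/2
  updated: d(F,GYZ)=49/4, d(GYZ,LN)=37/2, d(GYZ,M)=16, d(GYZ,U)=119/4
4. join M+U (d=22, Q=-495/4) ⇒ MU; edges |M|=221/24, |U|=307/24
  updated: d(F,MU)=11, d(GYZ,MU)=95/8, d(LN,MU)=17
5. join F+LN (d=10, Q=-235/4) ⇒ FLN; edges |F|=31/16, |LN|=129/16
  updated: d(FLN,GYZ)=83/8, d(FLN,MU)=9
6. join FLN+GYZ (d=83/8, Q=-125/4) ⇒ FGLNYZ; edges |FLN|=15/4, |GYZ|=53/8
  updated: d(FGLNYZ,MU)=21/4
7. join FGLNYZ+MU (d=21/4) ⇒ FGLMNUYZ; edges |FGLNYZ|=21/8, |MU|=21/8
final tree: (((F:31/16,(L:69/4,N:-5/4):129/16):15/4,(G:23/2,(Y:-71/10,Z:161/10):7/2):53/8):21/8,(M:221/24,U:307/24):21/8)
total length: 701/8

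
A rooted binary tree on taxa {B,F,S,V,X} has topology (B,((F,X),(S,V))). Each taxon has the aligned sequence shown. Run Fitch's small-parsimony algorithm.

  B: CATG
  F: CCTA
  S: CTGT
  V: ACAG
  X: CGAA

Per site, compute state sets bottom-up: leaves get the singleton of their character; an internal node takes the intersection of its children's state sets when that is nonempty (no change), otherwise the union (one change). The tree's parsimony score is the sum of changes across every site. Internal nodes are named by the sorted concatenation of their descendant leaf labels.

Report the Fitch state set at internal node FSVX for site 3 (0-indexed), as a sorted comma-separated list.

A,G,T

FX@0: {C} ∩ {C} = {C} (intersection, +0)
SV@0: {C} ∪ {A} = {A,C} (union, +1)
FSVX@0: {C} ∩ {A,C} = {C} (intersection, +0)
BFSVX@0: {C} ∩ {C} = {C} (intersection, +0)
FX@1: {C} ∪ {G} = {C,G} (union, +1)
SV@1: {T} ∪ {C} = {C,T} (union, +1)
FSVX@1: {C,G} ∩ {C,T} = {C} (intersection, +0)
BFSVX@1: {A} ∪ {C} = {A,C} (union, +1)
FX@2: {T} ∪ {A} = {A,T} (union, +1)
SV@2: {G} ∪ {A} = {A,G} (union, +1)
FSVX@2: {A,T} ∩ {A,G} = {A} (intersection, +0)
BFSVX@2: {T} ∪ {A} = {A,T} (union, +1)
FX@3: {A} ∩ {A} = {A} (intersection, +0)
SV@3: {T} ∪ {G} = {G,T} (union, +1)
FSVX@3: {A} ∪ {G,T} = {A,G,T} (union, +1)
BFSVX@3: {G} ∩ {A,G,T} = {G} (intersection, +0)
per-site changes: [1, 3, 3, 2]; total = 9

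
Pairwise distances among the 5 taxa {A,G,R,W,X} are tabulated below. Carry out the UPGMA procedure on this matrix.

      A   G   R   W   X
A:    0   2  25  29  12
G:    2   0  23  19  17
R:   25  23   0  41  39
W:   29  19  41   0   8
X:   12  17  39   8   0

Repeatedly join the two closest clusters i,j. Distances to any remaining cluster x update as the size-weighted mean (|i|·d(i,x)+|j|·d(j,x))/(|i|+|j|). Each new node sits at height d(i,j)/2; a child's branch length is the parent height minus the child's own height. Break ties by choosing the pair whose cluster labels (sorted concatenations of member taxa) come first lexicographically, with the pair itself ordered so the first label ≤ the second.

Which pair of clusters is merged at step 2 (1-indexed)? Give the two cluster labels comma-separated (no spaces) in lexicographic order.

W,X

iteration 1: select A,G (d=2); attach at lengths (1, 1); label the merged cluster AG
  updated: d(AG,R)=24, d(AG,W)=24, d(AG,X)=29/2
iteration 2: select W,X (d=8); attach at lengths (4, 4); label the merged cluster WX
  updated: d(AG,WX)=77/4, d(R,WX)=40
iteration 3: select AG,WX (d=77/4); attach at lengths (69/8, 45/8); label the merged cluster AGWX
  updated: d(AGWX,R)=32
iteration 4: select AGWX,R (d=32); attach at lengths (51/8, 16); label the merged cluster AGRWX
final tree: (((A:1,G:1):69/8,(W:4,X:4):45/8):51/8,R:16)
total length: 373/8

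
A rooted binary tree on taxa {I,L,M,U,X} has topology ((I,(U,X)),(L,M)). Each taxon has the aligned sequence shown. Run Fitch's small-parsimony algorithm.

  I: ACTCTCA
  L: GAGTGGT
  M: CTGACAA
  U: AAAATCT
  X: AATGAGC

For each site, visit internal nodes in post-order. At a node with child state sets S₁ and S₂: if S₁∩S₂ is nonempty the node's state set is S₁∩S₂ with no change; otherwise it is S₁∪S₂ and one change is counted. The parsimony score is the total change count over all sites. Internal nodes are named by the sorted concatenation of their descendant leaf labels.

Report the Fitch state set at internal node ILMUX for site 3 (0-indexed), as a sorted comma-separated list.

A

UX@0: {A} ∩ {A} = {A} (intersection, +0)
IUX@0: {A} ∩ {A} = {A} (intersection, +0)
LM@0: {G} ∪ {C} = {C,G} (union, +1)
ILMUX@0: {A} ∪ {C,G} = {A,C,G} (union, +1)
UX@1: {A} ∩ {A} = {A} (intersection, +0)
IUX@1: {C} ∪ {A} = {A,C} (union, +1)
LM@1: {A} ∪ {T} = {A,T} (union, +1)
ILMUX@1: {A,C} ∩ {A,T} = {A} (intersection, +0)
UX@2: {A} ∪ {T} = {A,T} (union, +1)
IUX@2: {T} ∩ {A,T} = {T} (intersection, +0)
LM@2: {G} ∩ {G} = {G} (intersection, +0)
ILMUX@2: {T} ∪ {G} = {G,T} (union, +1)
UX@3: {A} ∪ {G} = {A,G} (union, +1)
IUX@3: {C} ∪ {A,G} = {A,C,G} (union, +1)
LM@3: {T} ∪ {A} = {A,T} (union, +1)
ILMUX@3: {A,C,G} ∩ {A,T} = {A} (intersection, +0)
UX@4: {T} ∪ {A} = {A,T} (union, +1)
IUX@4: {T} ∩ {A,T} = {T} (intersection, +0)
LM@4: {G} ∪ {C} = {C,G} (union, +1)
ILMUX@4: {T} ∪ {C,G} = {C,G,T} (union, +1)
UX@5: {C} ∪ {G} = {C,G} (union, +1)
IUX@5: {C} ∩ {C,G} = {C} (intersection, +0)
LM@5: {G} ∪ {A} = {A,G} (union, +1)
ILMUX@5: {C} ∪ {A,G} = {A,C,G} (union, +1)
UX@6: {T} ∪ {C} = {C,T} (union, +1)
IUX@6: {A} ∪ {C,T} = {A,C,T} (union, +1)
LM@6: {T} ∪ {A} = {A,T} (union, +1)
ILMUX@6: {A,C,T} ∩ {A,T} = {A,T} (intersection, +0)
per-site changes: [2, 2, 2, 3, 3, 3, 3]; total = 18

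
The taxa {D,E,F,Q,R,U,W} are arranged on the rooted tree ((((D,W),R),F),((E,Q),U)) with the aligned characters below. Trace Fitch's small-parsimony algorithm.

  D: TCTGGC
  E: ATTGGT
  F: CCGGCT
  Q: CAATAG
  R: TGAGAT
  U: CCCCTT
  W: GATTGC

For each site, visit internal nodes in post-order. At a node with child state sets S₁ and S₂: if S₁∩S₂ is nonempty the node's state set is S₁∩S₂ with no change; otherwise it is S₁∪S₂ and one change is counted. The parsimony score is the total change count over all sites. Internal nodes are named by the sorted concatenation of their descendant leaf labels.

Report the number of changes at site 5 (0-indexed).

2

[col 0] DW: children D:{T}, W:{G} ∪→ {G,T}; cost 1
[col 0] DRW: children DW:{G,T}, R:{T} ∩→ {T}; cost 0
[col 0] DFRW: children DRW:{T}, F:{C} ∪→ {C,T}; cost 1
[col 0] EQ: children E:{A}, Q:{C} ∪→ {A,C}; cost 1
[col 0] EQU: children EQ:{A,C}, U:{C} ∩→ {C}; cost 0
[col 0] DEFQRUW: children DFRW:{C,T}, EQU:{C} ∩→ {C}; cost 0
[col 1] DW: children D:{C}, W:{A} ∪→ {A,C}; cost 1
[col 1] DRW: children DW:{A,C}, R:{G} ∪→ {A,C,G}; cost 1
[col 1] DFRW: children DRW:{A,C,G}, F:{C} ∩→ {C}; cost 0
[col 1] EQ: children E:{T}, Q:{A} ∪→ {A,T}; cost 1
[col 1] EQU: children EQ:{A,T}, U:{C} ∪→ {A,C,T}; cost 1
[col 1] DEFQRUW: children DFRW:{C}, EQU:{A,C,T} ∩→ {C}; cost 0
[col 2] DW: children D:{T}, W:{T} ∩→ {T}; cost 0
[col 2] DRW: children DW:{T}, R:{A} ∪→ {A,T}; cost 1
[col 2] DFRW: children DRW:{A,T}, F:{G} ∪→ {A,G,T}; cost 1
[col 2] EQ: children E:{T}, Q:{A} ∪→ {A,T}; cost 1
[col 2] EQU: children EQ:{A,T}, U:{C} ∪→ {A,C,T}; cost 1
[col 2] DEFQRUW: children DFRW:{A,G,T}, EQU:{A,C,T} ∩→ {A,T}; cost 0
[col 3] DW: children D:{G}, W:{T} ∪→ {G,T}; cost 1
[col 3] DRW: children DW:{G,T}, R:{G} ∩→ {G}; cost 0
[col 3] DFRW: children DRW:{G}, F:{G} ∩→ {G}; cost 0
[col 3] EQ: children E:{G}, Q:{T} ∪→ {G,T}; cost 1
[col 3] EQU: children EQ:{G,T}, U:{C} ∪→ {C,G,T}; cost 1
[col 3] DEFQRUW: children DFRW:{G}, EQU:{C,G,T} ∩→ {G}; cost 0
[col 4] DW: children D:{G}, W:{G} ∩→ {G}; cost 0
[col 4] DRW: children DW:{G}, R:{A} ∪→ {A,G}; cost 1
[col 4] DFRW: children DRW:{A,G}, F:{C} ∪→ {A,C,G}; cost 1
[col 4] EQ: children E:{G}, Q:{A} ∪→ {A,G}; cost 1
[col 4] EQU: children EQ:{A,G}, U:{T} ∪→ {A,G,T}; cost 1
[col 4] DEFQRUW: children DFRW:{A,C,G}, EQU:{A,G,T} ∩→ {A,G}; cost 0
[col 5] DW: children D:{C}, W:{C} ∩→ {C}; cost 0
[col 5] DRW: children DW:{C}, R:{T} ∪→ {C,T}; cost 1
[col 5] DFRW: children DRW:{C,T}, F:{T} ∩→ {T}; cost 0
[col 5] EQ: children E:{T}, Q:{G} ∪→ {G,T}; cost 1
[col 5] EQU: children EQ:{G,T}, U:{T} ∩→ {T}; cost 0
[col 5] DEFQRUW: children DFRW:{T}, EQU:{T} ∩→ {T}; cost 0
per-site changes: [3, 4, 4, 3, 4, 2]; total = 20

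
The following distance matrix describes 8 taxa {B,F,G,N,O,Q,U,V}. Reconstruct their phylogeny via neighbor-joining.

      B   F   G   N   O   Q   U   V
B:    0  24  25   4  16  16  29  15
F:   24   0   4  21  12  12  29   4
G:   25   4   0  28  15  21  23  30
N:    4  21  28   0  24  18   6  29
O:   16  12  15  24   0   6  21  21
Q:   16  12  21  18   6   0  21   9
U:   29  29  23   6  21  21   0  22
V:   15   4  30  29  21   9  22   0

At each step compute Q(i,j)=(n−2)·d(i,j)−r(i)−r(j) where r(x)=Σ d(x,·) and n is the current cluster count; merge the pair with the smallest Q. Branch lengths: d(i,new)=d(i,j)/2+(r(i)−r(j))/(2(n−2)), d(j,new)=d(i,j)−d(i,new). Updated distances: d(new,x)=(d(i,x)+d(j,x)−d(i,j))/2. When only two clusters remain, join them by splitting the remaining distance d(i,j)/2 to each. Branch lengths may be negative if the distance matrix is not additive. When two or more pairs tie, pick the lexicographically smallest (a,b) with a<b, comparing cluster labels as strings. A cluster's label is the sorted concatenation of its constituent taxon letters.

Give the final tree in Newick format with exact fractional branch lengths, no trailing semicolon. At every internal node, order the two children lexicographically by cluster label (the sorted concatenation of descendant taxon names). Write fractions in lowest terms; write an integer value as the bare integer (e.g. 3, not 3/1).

step 1: merge (N,U) at d=6, Q=-245; branch lengths N→5/4, U→19/4; new cluster NU
  updated: d(B,NU)=27/2, d(F,NU)=22, d(G,NU)=45/2, d(NU,O)=39/2, d(NU,Q)=33/2, d(NU,V)=45/2
step 2: merge (F,G) at d=4, Q=-351/2; branch lengths F→-39/20, G→119/20; new cluster FG
  updated: d(B,FG)=45/2, d(FG,NU)=81/4, d(FG,O)=23/2, d(FG,Q)=29/2, d(FG,V)=15
step 3: merge (B,NU) at d=27/2, Q=-485/4; branch lengths B→179/32, NU→253/32; new cluster BNU
  updated: d(BNU,FG)=117/8, d(BNU,O)=11, d(BNU,Q)=19/2, d(BNU,V)=12
step 4: merge (FG,O) at d=23/2, Q=-565/8; branch lengths FG→325/48, O→227/48; new cluster FGO
  updated: d(BNU,FGO)=113/16, d(FGO,Q)=9/2, d(FGO,V)=49/4
step 5: merge (BNU,FGO) at d=113/16, Q=-153/4; branch lengths BNU→151/32, FGO→75/32; new cluster BFGNOU
  updated: d(BFGNOU,Q)=111/32, d(BFGNOU,V)=275/32
step 6: merge (BFGNOU,Q) at d=111/32, Q=-337/16; branch lengths BFGNOU→49/32, Q→31/16; new cluster BFGNOQU
  updated: d(BFGNOQU,V)=113/16
step 7: merge (BFGNOQU,V) at d=113/16; branch lengths BFGNOQU→113/32, V→113/32; new cluster BFGNOQUV
final tree: ((((B:179/32,(N:5/4,U:19/4):253/32):151/32,((F:-39/20,G:119/20):325/48,O:227/48):75/32):49/32,Q:31/16):113/32,V:113/32)
total length: 1683/32

((((B:179/32,(N:5/4,U:19/4):253/32):151/32,((F:-39/20,G:119/20):325/48,O:227/48):75/32):49/32,Q:31/16):113/32,V:113/32)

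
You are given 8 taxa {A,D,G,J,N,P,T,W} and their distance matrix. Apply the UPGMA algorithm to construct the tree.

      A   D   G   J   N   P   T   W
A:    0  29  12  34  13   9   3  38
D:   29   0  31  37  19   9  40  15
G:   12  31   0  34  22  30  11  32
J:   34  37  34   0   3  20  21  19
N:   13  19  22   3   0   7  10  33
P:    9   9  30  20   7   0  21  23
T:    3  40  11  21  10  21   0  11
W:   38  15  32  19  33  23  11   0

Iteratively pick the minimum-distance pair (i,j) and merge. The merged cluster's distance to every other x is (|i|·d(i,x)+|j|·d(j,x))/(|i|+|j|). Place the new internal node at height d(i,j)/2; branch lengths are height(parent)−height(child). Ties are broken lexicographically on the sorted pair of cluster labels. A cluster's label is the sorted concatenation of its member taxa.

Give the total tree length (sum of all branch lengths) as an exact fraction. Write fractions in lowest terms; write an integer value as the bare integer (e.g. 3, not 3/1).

3539/60

iteration 1: select A,T (d=3); attach at lengths (3/2, 3/2); label the merged cluster AT
  updated: d(AT,D)=69/2, d(AT,G)=23/2, d(AT,J)=55/2, d(AT,N)=23/2, d(AT,P)=15, d(AT,W)=49/2
iteration 2: select J,N (d=3); attach at lengths (3/2, 3/2); label the merged cluster JN
  updated: d(AT,JN)=39/2, d(D,JN)=28, d(G,JN)=28, d(JN,P)=27/2, d(JN,W)=26
iteration 3: select D,P (d=9); attach at lengths (9/2, 9/2); label the merged cluster DP
  updated: d(AT,DP)=99/4, d(DP,G)=61/2, d(DP,JN)=83/4, d(DP,W)=19
iteration 4: select AT,G (d=23/2); attach at lengths (17/4, 23/4); label the merged cluster AGT
  updated: d(AGT,DP)=80/3, d(AGT,JN)=67/3, d(AGT,W)=27
iteration 5: select DP,W (d=19); attach at lengths (5, 19/2); label the merged cluster DPW
  updated: d(AGT,DPW)=241/9, d(DPW,JN)=45/2
iteration 6: select AGT,JN (d=67/3); attach at lengths (65/12, 29/3); label the merged cluster AGJNT
  updated: d(AGJNT,DPW)=376/15
iteration 7: select AGJNT,DPW (d=376/15); attach at lengths (41/30, 91/30); label the merged cluster ADGJNPTW
final tree: ((((A:3/2,T:3/2):17/4,G:23/4):65/12,(J:3/2,N:3/2):29/3):41/30,((D:9/2,P:9/2):5,W:19/2):91/30)
total length: 3539/60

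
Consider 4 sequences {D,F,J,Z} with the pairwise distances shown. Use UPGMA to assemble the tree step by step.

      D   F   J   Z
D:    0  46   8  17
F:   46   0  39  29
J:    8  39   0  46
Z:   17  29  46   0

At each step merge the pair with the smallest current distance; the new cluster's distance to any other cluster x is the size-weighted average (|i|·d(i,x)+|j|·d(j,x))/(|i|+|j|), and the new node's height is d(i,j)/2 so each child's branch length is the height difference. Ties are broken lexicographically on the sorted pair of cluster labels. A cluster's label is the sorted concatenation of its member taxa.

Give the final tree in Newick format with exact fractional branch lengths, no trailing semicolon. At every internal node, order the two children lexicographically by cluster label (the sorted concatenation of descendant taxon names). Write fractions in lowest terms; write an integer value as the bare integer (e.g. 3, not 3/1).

((D:4,J:4):29/2,(F:29/2,Z:29/2):4)

1. join D+J (d=8) ⇒ DJ; edges |D|=4, |J|=4
  updated: d(DJ,F)=85/2, d(DJ,Z)=63/2
2. join F+Z (d=29) ⇒ FZ; edges |F|=29/2, |Z|=29/2
  updated: d(DJ,FZ)=37
3. join DJ+FZ (d=37) ⇒ DFJZ; edges |DJ|=29/2, |FZ|=4
final tree: ((D:4,J:4):29/2,(F:29/2,Z:29/2):4)
total length: 111/2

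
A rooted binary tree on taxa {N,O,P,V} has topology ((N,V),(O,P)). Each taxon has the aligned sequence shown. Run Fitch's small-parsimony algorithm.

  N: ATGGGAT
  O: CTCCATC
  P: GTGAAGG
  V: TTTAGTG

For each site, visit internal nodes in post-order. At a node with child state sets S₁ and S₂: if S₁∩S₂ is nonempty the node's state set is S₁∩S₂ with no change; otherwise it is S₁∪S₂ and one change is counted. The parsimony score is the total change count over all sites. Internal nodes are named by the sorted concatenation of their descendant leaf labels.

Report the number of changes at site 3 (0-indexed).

2

site 0, node NV: N={A} ∪ V={T} → {A,T} (+1)
site 0, node OP: O={C} ∪ P={G} → {C,G} (+1)
site 0, node NOPV: NV={A,T} ∪ OP={C,G} → {A,C,G,T} (+1)
site 1, node NV: N={T} ∩ V={T} → {T} (+0)
site 1, node OP: O={T} ∩ P={T} → {T} (+0)
site 1, node NOPV: NV={T} ∩ OP={T} → {T} (+0)
site 2, node NV: N={G} ∪ V={T} → {G,T} (+1)
site 2, node OP: O={C} ∪ P={G} → {C,G} (+1)
site 2, node NOPV: NV={G,T} ∩ OP={C,G} → {G} (+0)
site 3, node NV: N={G} ∪ V={A} → {A,G} (+1)
site 3, node OP: O={C} ∪ P={A} → {A,C} (+1)
site 3, node NOPV: NV={A,G} ∩ OP={A,C} → {A} (+0)
site 4, node NV: N={G} ∩ V={G} → {G} (+0)
site 4, node OP: O={A} ∩ P={A} → {A} (+0)
site 4, node NOPV: NV={G} ∪ OP={A} → {A,G} (+1)
site 5, node NV: N={A} ∪ V={T} → {A,T} (+1)
site 5, node OP: O={T} ∪ P={G} → {G,T} (+1)
site 5, node NOPV: NV={A,T} ∩ OP={G,T} → {T} (+0)
site 6, node NV: N={T} ∪ V={G} → {G,T} (+1)
site 6, node OP: O={C} ∪ P={G} → {C,G} (+1)
site 6, node NOPV: NV={G,T} ∩ OP={C,G} → {G} (+0)
per-site changes: [3, 0, 2, 2, 1, 2, 2]; total = 12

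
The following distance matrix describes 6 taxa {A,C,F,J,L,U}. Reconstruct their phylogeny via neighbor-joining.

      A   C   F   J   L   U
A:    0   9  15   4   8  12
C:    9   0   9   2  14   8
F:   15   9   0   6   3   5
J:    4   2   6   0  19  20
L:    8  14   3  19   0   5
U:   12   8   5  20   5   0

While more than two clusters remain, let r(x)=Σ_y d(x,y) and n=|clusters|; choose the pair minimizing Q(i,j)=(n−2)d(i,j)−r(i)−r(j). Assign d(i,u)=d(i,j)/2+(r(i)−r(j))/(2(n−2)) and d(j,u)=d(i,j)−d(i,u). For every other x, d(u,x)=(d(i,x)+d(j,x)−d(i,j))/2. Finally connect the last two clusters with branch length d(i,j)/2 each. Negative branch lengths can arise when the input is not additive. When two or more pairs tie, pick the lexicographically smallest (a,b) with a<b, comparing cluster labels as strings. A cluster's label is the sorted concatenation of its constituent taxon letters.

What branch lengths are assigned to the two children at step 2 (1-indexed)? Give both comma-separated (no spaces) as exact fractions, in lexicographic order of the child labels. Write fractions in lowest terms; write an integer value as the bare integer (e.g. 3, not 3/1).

11/4,11/4

iteration 1: select C,J (d=2, Q=-85); attach at lengths (-1/8, 17/8); label the merged cluster CJ
  updated: d(A,CJ)=11/2, d(CJ,F)=13/2, d(CJ,L)=31/2, d(CJ,U)=13
iteration 2: select A,CJ (d=11/2, Q=-129/2); attach at lengths (11/4, 11/4); label the merged cluster ACJ
  updated: d(ACJ,F)=8, d(ACJ,L)=9, d(ACJ,U)=39/4
iteration 3: select ACJ,U (d=39/4, Q=-27); attach at lengths (53/8, 25/8); label the merged cluster ACJU
  updated: d(ACJU,F)=13/8, d(ACJU,L)=17/8
iteration 4: select ACJU,F (d=13/8, Q=-27/4); attach at lengths (3/8, 5/4); label the merged cluster ACFJU
  updated: d(ACFJU,L)=7/4
iteration 5: select ACFJU,L (d=7/4); attach at lengths (7/8, 7/8); label the merged cluster ACFJLU
final tree: ((((A:11/4,(C:-1/8,J:17/8):11/4):53/8,U:25/8):3/8,F:5/4):7/8,L:7/8)
total length: 165/8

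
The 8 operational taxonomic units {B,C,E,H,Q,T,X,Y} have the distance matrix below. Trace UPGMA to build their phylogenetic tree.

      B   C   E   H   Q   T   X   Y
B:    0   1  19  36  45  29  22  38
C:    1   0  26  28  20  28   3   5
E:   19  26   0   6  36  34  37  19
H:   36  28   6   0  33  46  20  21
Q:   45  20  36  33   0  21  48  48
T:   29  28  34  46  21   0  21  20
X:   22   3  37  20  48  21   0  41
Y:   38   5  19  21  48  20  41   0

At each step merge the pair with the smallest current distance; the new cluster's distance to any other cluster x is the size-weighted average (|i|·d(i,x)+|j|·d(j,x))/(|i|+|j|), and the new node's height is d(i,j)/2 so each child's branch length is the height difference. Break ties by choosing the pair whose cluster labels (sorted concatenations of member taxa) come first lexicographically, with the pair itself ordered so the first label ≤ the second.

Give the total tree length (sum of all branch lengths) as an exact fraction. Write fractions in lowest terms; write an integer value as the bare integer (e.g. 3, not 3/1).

2813/36

iteration 1: select B,C (d=1); attach at lengths (1/2, 1/2); label the merged cluster BC
  updated: d(BC,E)=45/2, d(BC,H)=32, d(BC,Q)=65/2, d(BC,T)=57/2, d(BC,X)=25/2, d(BC,Y)=43/2
iteration 2: select E,H (d=6); attach at lengths (3, 3); label the merged cluster EH
  updated: d(BC,EH)=109/4, d(EH,Q)=69/2, d(EH,T)=40, d(EH,X)=57/2, d(EH,Y)=20
iteration 3: select BC,X (d=25/2); attach at lengths (23/4, 25/4); label the merged cluster BCX
  updated: d(BCX,EH)=83/3, d(BCX,Q)=113/3, d(BCX,T)=26, d(BCX,Y)=28
iteration 4: select EH,Y (d=20); attach at lengths (7, 10); label the merged cluster EHY
  updated: d(BCX,EHY)=250/9, d(EHY,Q)=39, d(EHY,T)=100/3
iteration 5: select Q,T (d=21); attach at lengths (21/2, 21/2); label the merged cluster QT
  updated: d(BCX,QT)=191/6, d(EHY,QT)=217/6
iteration 6: select BCX,EHY (d=250/9); attach at lengths (275/36, 35/9); label the merged cluster BCEHXY
  updated: d(BCEHXY,QT)=34
iteration 7: select BCEHXY,QT (d=34); attach at lengths (28/9, 13/2); label the merged cluster BCEHQTXY
final tree: ((((B:1/2,C:1/2):23/4,X:25/4):275/36,((E:3,H:3):7,Y:10):35/9):28/9,(Q:21/2,T:21/2):13/2)
total length: 2813/36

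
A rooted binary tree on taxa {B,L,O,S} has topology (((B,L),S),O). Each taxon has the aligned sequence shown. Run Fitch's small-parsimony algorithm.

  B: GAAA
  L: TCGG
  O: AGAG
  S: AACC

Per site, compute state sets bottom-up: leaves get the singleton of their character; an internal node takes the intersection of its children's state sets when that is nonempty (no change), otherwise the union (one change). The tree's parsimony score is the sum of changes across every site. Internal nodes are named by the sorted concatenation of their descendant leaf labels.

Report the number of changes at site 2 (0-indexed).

[col 0] BL: children B:{G}, L:{T} ∪→ {G,T}; cost 1
[col 0] BLS: children BL:{G,T}, S:{A} ∪→ {A,G,T}; cost 1
[col 0] BLOS: children BLS:{A,G,T}, O:{A} ∩→ {A}; cost 0
[col 1] BL: children B:{A}, L:{C} ∪→ {A,C}; cost 1
[col 1] BLS: children BL:{A,C}, S:{A} ∩→ {A}; cost 0
[col 1] BLOS: children BLS:{A}, O:{G} ∪→ {A,G}; cost 1
[col 2] BL: children B:{A}, L:{G} ∪→ {A,G}; cost 1
[col 2] BLS: children BL:{A,G}, S:{C} ∪→ {A,C,G}; cost 1
[col 2] BLOS: children BLS:{A,C,G}, O:{A} ∩→ {A}; cost 0
[col 3] BL: children B:{A}, L:{G} ∪→ {A,G}; cost 1
[col 3] BLS: children BL:{A,G}, S:{C} ∪→ {A,C,G}; cost 1
[col 3] BLOS: children BLS:{A,C,G}, O:{G} ∩→ {G}; cost 0
per-site changes: [2, 2, 2, 2]; total = 8

2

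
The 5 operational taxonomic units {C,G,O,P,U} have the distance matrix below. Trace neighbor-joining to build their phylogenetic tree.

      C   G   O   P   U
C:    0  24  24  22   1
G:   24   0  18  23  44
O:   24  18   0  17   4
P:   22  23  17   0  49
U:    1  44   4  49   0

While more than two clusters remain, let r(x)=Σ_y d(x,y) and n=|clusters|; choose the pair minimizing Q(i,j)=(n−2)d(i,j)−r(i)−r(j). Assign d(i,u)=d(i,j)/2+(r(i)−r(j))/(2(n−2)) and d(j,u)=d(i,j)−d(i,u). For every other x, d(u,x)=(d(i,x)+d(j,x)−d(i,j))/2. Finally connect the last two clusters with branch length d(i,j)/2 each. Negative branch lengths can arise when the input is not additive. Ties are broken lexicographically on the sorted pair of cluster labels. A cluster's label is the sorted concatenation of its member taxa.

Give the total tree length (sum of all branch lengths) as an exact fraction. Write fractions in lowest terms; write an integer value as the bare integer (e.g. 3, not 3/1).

361/8

step 1: merge (C,U) at d=1, Q=-166; branch lengths C→-4, U→5; new cluster CU
  updated: d(CU,G)=67/2, d(CU,O)=27/2, d(CU,P)=35
step 2: merge (CU,O) at d=27/2, Q=-207/2; branch lengths CU→121/8, O→-13/8; new cluster COU
  updated: d(COU,G)=19, d(COU,P)=77/4
step 3: merge (COU,G) at d=19, Q=-245/4; branch lengths COU→61/8, G→91/8; new cluster CGOU
  updated: d(CGOU,P)=93/8
step 4: merge (CGOU,P) at d=93/8; branch lengths CGOU→93/16, P→93/16; new cluster CGOPU
final tree: ((((C:-4,U:5):121/8,O:-13/8):61/8,G:91/8):93/16,P:93/16)
total length: 361/8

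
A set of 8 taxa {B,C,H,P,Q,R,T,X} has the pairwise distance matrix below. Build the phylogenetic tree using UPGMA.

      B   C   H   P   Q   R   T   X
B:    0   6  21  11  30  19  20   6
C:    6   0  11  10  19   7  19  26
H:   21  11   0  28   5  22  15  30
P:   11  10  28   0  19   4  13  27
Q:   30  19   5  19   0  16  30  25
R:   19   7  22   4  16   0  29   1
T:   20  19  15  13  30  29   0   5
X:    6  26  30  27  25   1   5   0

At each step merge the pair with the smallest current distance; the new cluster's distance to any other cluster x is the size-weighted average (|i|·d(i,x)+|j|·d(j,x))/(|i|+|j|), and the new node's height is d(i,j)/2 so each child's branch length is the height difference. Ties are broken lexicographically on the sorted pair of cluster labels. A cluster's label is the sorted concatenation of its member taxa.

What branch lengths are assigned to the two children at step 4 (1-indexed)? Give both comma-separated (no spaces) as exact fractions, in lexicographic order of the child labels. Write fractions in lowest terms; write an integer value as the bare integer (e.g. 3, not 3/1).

1. join R+X (d=1) ⇒ RX; edges |R|=1/2, |X|=1/2
  updated: d(B,RX)=25/2, d(C,RX)=33/2, d(H,RX)=26, d(P,RX)=31/2, d(Q,RX)=41/2, d(RX,T)=17
2. join H+Q (d=5) ⇒ HQ; edges |H|=5/2, |Q|=5/2
  updated: d(B,HQ)=51/2, d(C,HQ)=15, d(HQ,P)=47/2, d(HQ,RX)=93/4, d(HQ,T)=45/2
3. join B+C (d=6) ⇒ BC; edges |B|=3, |C|=3
  updated: d(BC,HQ)=81/4, d(BC,P)=21/2, d(BC,RX)=29/2, d(BC,T)=39/2
4. join BC+P (d=21/2) ⇒ BCP; edges |BC|=9/4, |P|=21/4
  updated: d(BCP,HQ)=64/3, d(BCP,RX)=89/6, d(BCP,T)=52/3
5. join BCP+RX (d=89/6) ⇒ BCPRX; edges |BCP|=13/6, |RX|=83/12
  updated: d(BCPRX,HQ)=221/10, d(BCPRX,T)=86/5
6. join BCPRX+T (d=86/5) ⇒ BCPRTX; edges |BCPRX|=71/60, |T|=43/5
  updated: d(BCPRTX,HQ)=133/6
7. join BCPRTX+HQ (d=133/6) ⇒ BCHPQRTX; edges |BCPRTX|=149/60, |HQ|=103/12
final tree: (((((B:3,C:3):9/4,P:21/4):13/6,(R:1/2,X:1/2):83/12):71/60,T:43/5):149/60,(H:5/2,Q:5/2):103/12)
total length: 1483/30

9/4,21/4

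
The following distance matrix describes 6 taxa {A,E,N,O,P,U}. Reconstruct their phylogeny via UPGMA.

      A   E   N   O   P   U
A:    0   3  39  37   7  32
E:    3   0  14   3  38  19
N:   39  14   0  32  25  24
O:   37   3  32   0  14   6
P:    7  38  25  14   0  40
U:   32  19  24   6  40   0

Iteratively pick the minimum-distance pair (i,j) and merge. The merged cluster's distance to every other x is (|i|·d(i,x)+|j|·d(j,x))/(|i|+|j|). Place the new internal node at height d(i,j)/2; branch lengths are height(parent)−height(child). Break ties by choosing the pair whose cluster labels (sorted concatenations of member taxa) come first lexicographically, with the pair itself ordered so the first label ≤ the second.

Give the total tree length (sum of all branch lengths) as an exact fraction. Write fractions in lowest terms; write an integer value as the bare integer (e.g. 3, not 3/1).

1639/30

iteration 1: select A,E (d=3); attach at lengths (3/2, 3/2); label the merged cluster AE
  updated: d(AE,N)=53/2, d(AE,O)=20, d(AE,P)=45/2, d(AE,U)=51/2
iteration 2: select O,U (d=6); attach at lengths (3, 3); label the merged cluster OU
  updated: d(AE,OU)=91/4, d(N,OU)=28, d(OU,P)=27
iteration 3: select AE,P (d=45/2); attach at lengths (39/4, 45/4); label the merged cluster AEP
  updated: d(AEP,N)=26, d(AEP,OU)=145/6
iteration 4: select AEP,OU (d=145/6); attach at lengths (5/6, 109/12); label the merged cluster AEOPU
  updated: d(AEOPU,N)=134/5
iteration 5: select AEOPU,N (d=134/5); attach at lengths (79/60, 67/5); label the merged cluster AENOPU
final tree: ((((A:3/2,E:3/2):39/4,P:45/4):5/6,(O:3,U:3):109/12):79/60,N:67/5)
total length: 1639/30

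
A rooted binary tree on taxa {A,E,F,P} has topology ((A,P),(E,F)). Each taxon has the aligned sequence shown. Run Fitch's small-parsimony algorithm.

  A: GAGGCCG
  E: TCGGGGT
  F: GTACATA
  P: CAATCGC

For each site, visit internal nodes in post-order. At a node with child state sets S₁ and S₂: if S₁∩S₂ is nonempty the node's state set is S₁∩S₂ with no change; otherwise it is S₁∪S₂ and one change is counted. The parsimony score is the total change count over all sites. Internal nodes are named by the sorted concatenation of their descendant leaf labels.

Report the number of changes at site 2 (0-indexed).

2

site 0, node AP: A={G} ∪ P={C} → {C,G} (+1)
site 0, node EF: E={T} ∪ F={G} → {G,T} (+1)
site 0, node AEFP: AP={C,G} ∩ EF={G,T} → {G} (+0)
site 1, node AP: A={A} ∩ P={A} → {A} (+0)
site 1, node EF: E={C} ∪ F={T} → {C,T} (+1)
site 1, node AEFP: AP={A} ∪ EF={C,T} → {A,C,T} (+1)
site 2, node AP: A={G} ∪ P={A} → {A,G} (+1)
site 2, node EF: E={G} ∪ F={A} → {A,G} (+1)
site 2, node AEFP: AP={A,G} ∩ EF={A,G} → {A,G} (+0)
site 3, node AP: A={G} ∪ P={T} → {G,T} (+1)
site 3, node EF: E={G} ∪ F={C} → {C,G} (+1)
site 3, node AEFP: AP={G,T} ∩ EF={C,G} → {G} (+0)
site 4, node AP: A={C} ∩ P={C} → {C} (+0)
site 4, node EF: E={G} ∪ F={A} → {A,G} (+1)
site 4, node AEFP: AP={C} ∪ EF={A,G} → {A,C,G} (+1)
site 5, node AP: A={C} ∪ P={G} → {C,G} (+1)
site 5, node EF: E={G} ∪ F={T} → {G,T} (+1)
site 5, node AEFP: AP={C,G} ∩ EF={G,T} → {G} (+0)
site 6, node AP: A={G} ∪ P={C} → {C,G} (+1)
site 6, node EF: E={T} ∪ F={A} → {A,T} (+1)
site 6, node AEFP: AP={C,G} ∪ EF={A,T} → {A,C,G,T} (+1)
per-site changes: [2, 2, 2, 2, 2, 2, 3]; total = 15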